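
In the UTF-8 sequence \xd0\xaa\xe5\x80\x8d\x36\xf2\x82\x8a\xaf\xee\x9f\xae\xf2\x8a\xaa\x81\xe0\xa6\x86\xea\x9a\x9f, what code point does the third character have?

Offset 0: leading byte 0xD0 = 11010000 → 2-byte char #1 = D0 AA.
Offset 2: leading byte 0xE5 = 11100101 → 3-byte char #2 = E5 80 8D.
Offset 5: leading byte 0x36 = 00110110 → 1-byte char #3 = 36.
Leading byte 0x36 = 00110110 matches 0xxxxxxx → 1-byte sequence.
Byte 1: 0x36 = 00110110, payload 0110110 (7 bits).
Concatenate: 0110110 = 0x36 (7 bits → U+0036).

U+0036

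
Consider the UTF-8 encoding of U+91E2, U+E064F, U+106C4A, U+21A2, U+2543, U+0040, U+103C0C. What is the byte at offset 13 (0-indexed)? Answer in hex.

U+91E2 → 3-byte form E9 87 A2 at offsets 0–2.
U+E064F → 4-byte form F3 A0 99 8F at offsets 3–6.
U+106C4A → 4-byte form F4 86 B1 8A at offsets 7–10.
U+21A2 → 3-byte form E2 86 A2 at offsets 11–13.
Offset 13 falls in char 4's range; it's byte 3 of E2 86 A2 = 0xA2.

0xA2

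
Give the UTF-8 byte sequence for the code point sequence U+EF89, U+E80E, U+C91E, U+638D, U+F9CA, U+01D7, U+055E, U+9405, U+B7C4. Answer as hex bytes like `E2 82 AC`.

EE BE 89 EE A0 8E EC A4 9E E6 8E 8D EF A7 8A C7 97 D5 9E E9 90 85 EB 9F 84

U+EF89: 3-byte form → EE BE 89.
U+E80E: 3-byte form → EE A0 8E.
U+C91E: 3-byte form → EC A4 9E.
U+638D: 3-byte form → E6 8E 8D.
U+F9CA: 3-byte form → EF A7 8A.
U+01D7: 2-byte form → C7 97.
U+055E: 2-byte form → D5 9E.
U+9405: 3-byte form → E9 90 85.
U+B7C4: 3-byte form → EB 9F 84.
Concatenated (25 bytes): EE BE 89 EE A0 8E EC A4 9E E6 8E 8D EF A7 8A C7 97 D5 9E E9 90 85 EB 9F 84.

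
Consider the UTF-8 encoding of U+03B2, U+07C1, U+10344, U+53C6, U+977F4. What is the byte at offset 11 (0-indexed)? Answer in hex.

0xF2

U+03B2 → 2-byte form CE B2 at offsets 0–1.
U+07C1 → 2-byte form DF 81 at offsets 2–3.
U+10344 → 4-byte form F0 90 8D 84 at offsets 4–7.
U+53C6 → 3-byte form E5 8F 86 at offsets 8–10.
U+977F4 → 4-byte form F2 97 9F B4 at offsets 11–14.
Offset 11 falls in char 5's range; it's byte 1 of F2 97 9F B4 = 0xF2.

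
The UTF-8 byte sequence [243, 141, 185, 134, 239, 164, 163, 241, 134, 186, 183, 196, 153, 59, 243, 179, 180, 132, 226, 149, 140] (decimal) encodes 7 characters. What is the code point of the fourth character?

Offset 0: leading byte 0xF3 = 11110011 → 4-byte char #1 = F3 8D B9 86.
Offset 4: leading byte 0xEF = 11101111 → 3-byte char #2 = EF A4 A3.
Offset 7: leading byte 0xF1 = 11110001 → 4-byte char #3 = F1 86 BA B7.
Offset 11: leading byte 0xC4 = 11000100 → 2-byte char #4 = C4 99.
Leading byte 0xC4 = 11000100 matches 110xxxxx → 2-byte sequence.
Byte 1: 0xC4 = 11000100, payload 00100 (5 bits).
Byte 2: 0x99 = 10011001 (10xxxxxx ✓), payload 011001.
Concatenate: 00100011001 = 0x119 (11 bits → U+0119).

U+0119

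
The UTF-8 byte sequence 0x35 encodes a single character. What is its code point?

U+0035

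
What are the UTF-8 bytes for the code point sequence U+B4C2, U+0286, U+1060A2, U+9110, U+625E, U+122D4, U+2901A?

U+B4C2: 3-byte form → EB 93 82.
U+0286: 2-byte form → CA 86.
U+1060A2: 4-byte form → F4 86 82 A2.
U+9110: 3-byte form → E9 84 90.
U+625E: 3-byte form → E6 89 9E.
U+122D4: 4-byte form → F0 92 8B 94.
U+2901A: 4-byte form → F0 A9 80 9A.
Concatenated (23 bytes): EB 93 82 CA 86 F4 86 82 A2 E9 84 90 E6 89 9E F0 92 8B 94 F0 A9 80 9A.

EB 93 82 CA 86 F4 86 82 A2 E9 84 90 E6 89 9E F0 92 8B 94 F0 A9 80 9A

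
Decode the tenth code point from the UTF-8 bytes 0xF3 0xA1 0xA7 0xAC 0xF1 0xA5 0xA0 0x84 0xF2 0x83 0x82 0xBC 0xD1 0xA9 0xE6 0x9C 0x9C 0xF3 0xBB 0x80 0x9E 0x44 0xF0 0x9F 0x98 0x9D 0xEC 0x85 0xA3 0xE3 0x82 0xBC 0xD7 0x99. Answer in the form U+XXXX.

Offset 0: leading byte 0xF3 = 11110011 → 4-byte char #1 = F3 A1 A7 AC.
Offset 4: leading byte 0xF1 = 11110001 → 4-byte char #2 = F1 A5 A0 84.
Offset 8: leading byte 0xF2 = 11110010 → 4-byte char #3 = F2 83 82 BC.
Offset 12: leading byte 0xD1 = 11010001 → 2-byte char #4 = D1 A9.
Offset 14: leading byte 0xE6 = 11100110 → 3-byte char #5 = E6 9C 9C.
Offset 17: leading byte 0xF3 = 11110011 → 4-byte char #6 = F3 BB 80 9E.
Offset 21: leading byte 0x44 = 01000100 → 1-byte char #7 = 44.
Offset 22: leading byte 0xF0 = 11110000 → 4-byte char #8 = F0 9F 98 9D.
Offset 26: leading byte 0xEC = 11101100 → 3-byte char #9 = EC 85 A3.
Offset 29: leading byte 0xE3 = 11100011 → 3-byte char #10 = E3 82 BC.
Leading byte 0xE3 = 11100011 matches 1110xxxx → 3-byte sequence.
Byte 1: 0xE3 = 11100011, payload 0011 (4 bits).
Byte 2: 0x82 = 10000010 (10xxxxxx ✓), payload 000010.
Byte 3: 0xBC = 10111100 (10xxxxxx ✓), payload 111100.
Concatenate: 0011000010111100 = 0x30BC (16 bits → U+30BC).

U+30BC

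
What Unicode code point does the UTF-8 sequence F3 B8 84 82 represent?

U+F8102

Leading byte 0xF3 = 11110011 matches 11110xxx → 4-byte sequence.
Byte 1: 0xF3 = 11110011, payload 011 (3 bits).
Byte 2: 0xB8 = 10111000 (10xxxxxx ✓), payload 111000.
Byte 3: 0x84 = 10000100 (10xxxxxx ✓), payload 000100.
Byte 4: 0x82 = 10000010 (10xxxxxx ✓), payload 000010.
Concatenate: 011111000000100000010 = 0xF8102 (21 bits → U+F8102).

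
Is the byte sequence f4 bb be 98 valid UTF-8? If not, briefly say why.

Leading byte 0xF4 = 11110100 → 4-byte form.
Payload = 0x13BF98, which exceeds U+10FFFF, the maximum Unicode code point. (Leading bytes F5–FF, or F4 followed by ≥ 0x90, are invalid.)

invalid (encodes a value above U+10FFFF)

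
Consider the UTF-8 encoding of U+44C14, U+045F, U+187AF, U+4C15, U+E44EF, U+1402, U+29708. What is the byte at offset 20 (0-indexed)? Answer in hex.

0xF0

U+44C14 → 4-byte form F1 84 B0 94 at offsets 0–3.
U+045F → 2-byte form D1 9F at offsets 4–5.
U+187AF → 4-byte form F0 98 9E AF at offsets 6–9.
U+4C15 → 3-byte form E4 B0 95 at offsets 10–12.
U+E44EF → 4-byte form F3 A4 93 AF at offsets 13–16.
U+1402 → 3-byte form E1 90 82 at offsets 17–19.
U+29708 → 4-byte form F0 A9 9C 88 at offsets 20–23.
Offset 20 falls in char 7's range; it's byte 1 of F0 A9 9C 88 = 0xF0.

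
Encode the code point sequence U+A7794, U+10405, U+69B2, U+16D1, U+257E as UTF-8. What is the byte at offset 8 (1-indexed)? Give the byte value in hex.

0x85

1-indexed offset 8 is 0-indexed offset 7.
U+A7794 → 4-byte form F2 A7 9E 94 at offsets 0–3.
U+10405 → 4-byte form F0 90 90 85 at offsets 4–7.
Offset 7 falls in char 2's range; it's byte 4 of F0 90 90 85 = 0x85.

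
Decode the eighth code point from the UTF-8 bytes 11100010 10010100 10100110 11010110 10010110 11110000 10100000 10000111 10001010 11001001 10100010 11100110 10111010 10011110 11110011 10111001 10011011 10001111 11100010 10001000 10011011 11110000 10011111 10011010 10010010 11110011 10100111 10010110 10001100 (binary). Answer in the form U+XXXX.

Offset 0: leading byte 0xE2 = 11100010 → 3-byte char #1 = E2 94 A6.
Offset 3: leading byte 0xD6 = 11010110 → 2-byte char #2 = D6 96.
Offset 5: leading byte 0xF0 = 11110000 → 4-byte char #3 = F0 A0 87 8A.
Offset 9: leading byte 0xC9 = 11001001 → 2-byte char #4 = C9 A2.
Offset 11: leading byte 0xE6 = 11100110 → 3-byte char #5 = E6 BA 9E.
Offset 14: leading byte 0xF3 = 11110011 → 4-byte char #6 = F3 B9 9B 8F.
Offset 18: leading byte 0xE2 = 11100010 → 3-byte char #7 = E2 88 9B.
Offset 21: leading byte 0xF0 = 11110000 → 4-byte char #8 = F0 9F 9A 92.
Leading byte 0xF0 = 11110000 matches 11110xxx → 4-byte sequence.
Byte 1: 0xF0 = 11110000, payload 000 (3 bits).
Byte 2: 0x9F = 10011111 (10xxxxxx ✓), payload 011111.
Byte 3: 0x9A = 10011010 (10xxxxxx ✓), payload 011010.
Byte 4: 0x92 = 10010010 (10xxxxxx ✓), payload 010010.
Concatenate: 000011111011010010010 = 0x1F692 (21 bits → U+1F692).

U+1F692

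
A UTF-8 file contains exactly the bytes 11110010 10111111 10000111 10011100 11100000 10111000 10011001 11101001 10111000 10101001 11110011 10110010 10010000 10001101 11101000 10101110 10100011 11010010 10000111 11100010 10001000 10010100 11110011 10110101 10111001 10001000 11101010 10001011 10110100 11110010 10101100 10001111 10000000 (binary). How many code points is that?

10

Byte at offset 0: 0xF2 = 11110010 → 4-byte char (#1). Advance 4.
Byte at offset 4: 0xE0 = 11100000 → 3-byte char (#2). Advance 3.
Byte at offset 7: 0xE9 = 11101001 → 3-byte char (#3). Advance 3.
Byte at offset 10: 0xF3 = 11110011 → 4-byte char (#4). Advance 4.
Byte at offset 14: 0xE8 = 11101000 → 3-byte char (#5). Advance 3.
Byte at offset 17: 0xD2 = 11010010 → 2-byte char (#6). Advance 2.
Byte at offset 19: 0xE2 = 11100010 → 3-byte char (#7). Advance 3.
Byte at offset 22: 0xF3 = 11110011 → 4-byte char (#8). Advance 4.
Byte at offset 26: 0xEA = 11101010 → 3-byte char (#9). Advance 3.
Byte at offset 29: 0xF2 = 11110010 → 4-byte char (#10). Advance 4.
Reached end at offset 33 after 10 code points.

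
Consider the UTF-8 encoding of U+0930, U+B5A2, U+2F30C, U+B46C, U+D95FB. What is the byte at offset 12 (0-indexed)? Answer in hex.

0xAC

U+0930 → 3-byte form E0 A4 B0 at offsets 0–2.
U+B5A2 → 3-byte form EB 96 A2 at offsets 3–5.
U+2F30C → 4-byte form F0 AF 8C 8C at offsets 6–9.
U+B46C → 3-byte form EB 91 AC at offsets 10–12.
Offset 12 falls in char 4's range; it's byte 3 of EB 91 AC = 0xAC.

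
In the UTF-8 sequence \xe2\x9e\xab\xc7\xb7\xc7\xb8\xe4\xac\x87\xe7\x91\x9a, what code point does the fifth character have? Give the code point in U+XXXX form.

Offset 0: leading byte 0xE2 = 11100010 → 3-byte char #1 = E2 9E AB.
Offset 3: leading byte 0xC7 = 11000111 → 2-byte char #2 = C7 B7.
Offset 5: leading byte 0xC7 = 11000111 → 2-byte char #3 = C7 B8.
Offset 7: leading byte 0xE4 = 11100100 → 3-byte char #4 = E4 AC 87.
Offset 10: leading byte 0xE7 = 11100111 → 3-byte char #5 = E7 91 9A.
Leading byte 0xE7 = 11100111 matches 1110xxxx → 3-byte sequence.
Byte 1: 0xE7 = 11100111, payload 0111 (4 bits).
Byte 2: 0x91 = 10010001 (10xxxxxx ✓), payload 010001.
Byte 3: 0x9A = 10011010 (10xxxxxx ✓), payload 011010.
Concatenate: 0111010001011010 = 0x745A (16 bits → U+745A).

U+745A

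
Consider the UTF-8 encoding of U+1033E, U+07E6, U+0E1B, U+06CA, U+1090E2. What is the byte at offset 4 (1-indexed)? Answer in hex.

1-indexed offset 4 is 0-indexed offset 3.
U+1033E → 4-byte form F0 90 8C BE at offsets 0–3.
Offset 3 falls in char 1's range; it's byte 4 of F0 90 8C BE = 0xBE.

0xBE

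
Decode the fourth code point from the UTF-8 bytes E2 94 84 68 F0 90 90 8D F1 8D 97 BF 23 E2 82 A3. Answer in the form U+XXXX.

U+4D5FF

Offset 0: leading byte 0xE2 = 11100010 → 3-byte char #1 = E2 94 84.
Offset 3: leading byte 0x68 = 01101000 → 1-byte char #2 = 68.
Offset 4: leading byte 0xF0 = 11110000 → 4-byte char #3 = F0 90 90 8D.
Offset 8: leading byte 0xF1 = 11110001 → 4-byte char #4 = F1 8D 97 BF.
Leading byte 0xF1 = 11110001 matches 11110xxx → 4-byte sequence.
Byte 1: 0xF1 = 11110001, payload 001 (3 bits).
Byte 2: 0x8D = 10001101 (10xxxxxx ✓), payload 001101.
Byte 3: 0x97 = 10010111 (10xxxxxx ✓), payload 010111.
Byte 4: 0xBF = 10111111 (10xxxxxx ✓), payload 111111.
Concatenate: 001001101010111111111 = 0x4D5FF (21 bits → U+4D5FF).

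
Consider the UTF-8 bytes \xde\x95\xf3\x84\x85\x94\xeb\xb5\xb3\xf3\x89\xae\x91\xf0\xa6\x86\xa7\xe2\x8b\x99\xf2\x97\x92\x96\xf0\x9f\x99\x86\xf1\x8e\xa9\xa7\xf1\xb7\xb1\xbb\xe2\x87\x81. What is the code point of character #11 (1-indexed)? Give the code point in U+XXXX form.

Offset 0: leading byte 0xDE = 11011110 → 2-byte char #1 = DE 95.
Offset 2: leading byte 0xF3 = 11110011 → 4-byte char #2 = F3 84 85 94.
Offset 6: leading byte 0xEB = 11101011 → 3-byte char #3 = EB B5 B3.
Offset 9: leading byte 0xF3 = 11110011 → 4-byte char #4 = F3 89 AE 91.
Offset 13: leading byte 0xF0 = 11110000 → 4-byte char #5 = F0 A6 86 A7.
Offset 17: leading byte 0xE2 = 11100010 → 3-byte char #6 = E2 8B 99.
Offset 20: leading byte 0xF2 = 11110010 → 4-byte char #7 = F2 97 92 96.
Offset 24: leading byte 0xF0 = 11110000 → 4-byte char #8 = F0 9F 99 86.
Offset 28: leading byte 0xF1 = 11110001 → 4-byte char #9 = F1 8E A9 A7.
Offset 32: leading byte 0xF1 = 11110001 → 4-byte char #10 = F1 B7 B1 BB.
Offset 36: leading byte 0xE2 = 11100010 → 3-byte char #11 = E2 87 81.
Leading byte 0xE2 = 11100010 matches 1110xxxx → 3-byte sequence.
Byte 1: 0xE2 = 11100010, payload 0010 (4 bits).
Byte 2: 0x87 = 10000111 (10xxxxxx ✓), payload 000111.
Byte 3: 0x81 = 10000001 (10xxxxxx ✓), payload 000001.
Concatenate: 0010000111000001 = 0x21C1 (16 bits → U+21C1).

U+21C1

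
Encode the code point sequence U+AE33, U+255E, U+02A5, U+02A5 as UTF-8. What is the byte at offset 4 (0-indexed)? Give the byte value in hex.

0x95

U+AE33 → 3-byte form EA B8 B3 at offsets 0–2.
U+255E → 3-byte form E2 95 9E at offsets 3–5.
Offset 4 falls in char 2's range; it's byte 2 of E2 95 9E = 0x95.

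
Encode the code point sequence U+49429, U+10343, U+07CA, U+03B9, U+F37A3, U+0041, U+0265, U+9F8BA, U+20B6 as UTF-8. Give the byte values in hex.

F1 89 90 A9 F0 90 8D 83 DF 8A CE B9 F3 B3 9E A3 41 C9 A5 F2 9F A2 BA E2 82 B6

U+49429: 4-byte form → F1 89 90 A9.
U+10343: 4-byte form → F0 90 8D 83.
U+07CA: 2-byte form → DF 8A.
U+03B9: 2-byte form → CE B9.
U+F37A3: 4-byte form → F3 B3 9E A3.
U+0041: 1-byte form → 41.
U+0265: 2-byte form → C9 A5.
U+9F8BA: 4-byte form → F2 9F A2 BA.
U+20B6: 3-byte form → E2 82 B6.
Concatenated (26 bytes): F1 89 90 A9 F0 90 8D 83 DF 8A CE B9 F3 B3 9E A3 41 C9 A5 F2 9F A2 BA E2 82 B6.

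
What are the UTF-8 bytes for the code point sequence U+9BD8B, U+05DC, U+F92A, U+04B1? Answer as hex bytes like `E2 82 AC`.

F2 9B B6 8B D7 9C EF A4 AA D2 B1

U+9BD8B: 4-byte form → F2 9B B6 8B.
U+05DC: 2-byte form → D7 9C.
U+F92A: 3-byte form → EF A4 AA.
U+04B1: 2-byte form → D2 B1.
Concatenated (11 bytes): F2 9B B6 8B D7 9C EF A4 AA D2 B1.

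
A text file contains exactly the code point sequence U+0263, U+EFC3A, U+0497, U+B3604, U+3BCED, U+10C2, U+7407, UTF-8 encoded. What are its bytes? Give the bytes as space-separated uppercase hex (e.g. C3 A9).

C9 A3 F3 AF B0 BA D2 97 F2 B3 98 84 F0 BB B3 AD E1 83 82 E7 90 87

U+0263: 2-byte form → C9 A3.
U+EFC3A: 4-byte form → F3 AF B0 BA.
U+0497: 2-byte form → D2 97.
U+B3604: 4-byte form → F2 B3 98 84.
U+3BCED: 4-byte form → F0 BB B3 AD.
U+10C2: 3-byte form → E1 83 82.
U+7407: 3-byte form → E7 90 87.
Concatenated (22 bytes): C9 A3 F3 AF B0 BA D2 97 F2 B3 98 84 F0 BB B3 AD E1 83 82 E7 90 87.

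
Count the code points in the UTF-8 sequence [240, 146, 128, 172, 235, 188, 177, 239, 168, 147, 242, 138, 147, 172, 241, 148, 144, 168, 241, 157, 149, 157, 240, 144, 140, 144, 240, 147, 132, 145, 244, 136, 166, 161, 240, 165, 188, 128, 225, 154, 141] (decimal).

11

Byte at offset 0: 0xF0 = 11110000 → 4-byte char (#1). Advance 4.
Byte at offset 4: 0xEB = 11101011 → 3-byte char (#2). Advance 3.
Byte at offset 7: 0xEF = 11101111 → 3-byte char (#3). Advance 3.
Byte at offset 10: 0xF2 = 11110010 → 4-byte char (#4). Advance 4.
Byte at offset 14: 0xF1 = 11110001 → 4-byte char (#5). Advance 4.
Byte at offset 18: 0xF1 = 11110001 → 4-byte char (#6). Advance 4.
Byte at offset 22: 0xF0 = 11110000 → 4-byte char (#7). Advance 4.
Byte at offset 26: 0xF0 = 11110000 → 4-byte char (#8). Advance 4.
Byte at offset 30: 0xF4 = 11110100 → 4-byte char (#9). Advance 4.
Byte at offset 34: 0xF0 = 11110000 → 4-byte char (#10). Advance 4.
Byte at offset 38: 0xE1 = 11100001 → 3-byte char (#11). Advance 3.
Reached end at offset 41 after 11 code points.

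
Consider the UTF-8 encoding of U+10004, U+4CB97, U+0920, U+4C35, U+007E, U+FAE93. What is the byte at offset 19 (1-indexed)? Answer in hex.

0x93

1-indexed offset 19 is 0-indexed offset 18.
U+10004 → 4-byte form F0 90 80 84 at offsets 0–3.
U+4CB97 → 4-byte form F1 8C AE 97 at offsets 4–7.
U+0920 → 3-byte form E0 A4 A0 at offsets 8–10.
U+4C35 → 3-byte form E4 B0 B5 at offsets 11–13.
U+007E → 1-byte form 7E at offsets 14–14.
U+FAE93 → 4-byte form F3 BA BA 93 at offsets 15–18.
Offset 18 falls in char 6's range; it's byte 4 of F3 BA BA 93 = 0x93.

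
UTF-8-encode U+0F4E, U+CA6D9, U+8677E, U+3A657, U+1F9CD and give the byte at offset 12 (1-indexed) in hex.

0xF0

1-indexed offset 12 is 0-indexed offset 11.
U+0F4E → 3-byte form E0 BD 8E at offsets 0–2.
U+CA6D9 → 4-byte form F3 8A 9B 99 at offsets 3–6.
U+8677E → 4-byte form F2 86 9D BE at offsets 7–10.
U+3A657 → 4-byte form F0 BA 99 97 at offsets 11–14.
Offset 11 falls in char 4's range; it's byte 1 of F0 BA 99 97 = 0xF0.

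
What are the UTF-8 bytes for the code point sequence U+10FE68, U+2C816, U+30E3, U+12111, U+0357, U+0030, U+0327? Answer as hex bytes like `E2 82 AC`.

F4 8F B9 A8 F0 AC A0 96 E3 83 A3 F0 92 84 91 CD 97 30 CC A7

U+10FE68: 4-byte form → F4 8F B9 A8.
U+2C816: 4-byte form → F0 AC A0 96.
U+30E3: 3-byte form → E3 83 A3.
U+12111: 4-byte form → F0 92 84 91.
U+0357: 2-byte form → CD 97.
U+0030: 1-byte form → 30.
U+0327: 2-byte form → CC A7.
Concatenated (20 bytes): F4 8F B9 A8 F0 AC A0 96 E3 83 A3 F0 92 84 91 CD 97 30 CC A7.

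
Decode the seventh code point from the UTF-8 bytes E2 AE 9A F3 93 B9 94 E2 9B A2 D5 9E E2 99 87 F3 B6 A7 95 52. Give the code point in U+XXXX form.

U+0052

Offset 0: leading byte 0xE2 = 11100010 → 3-byte char #1 = E2 AE 9A.
Offset 3: leading byte 0xF3 = 11110011 → 4-byte char #2 = F3 93 B9 94.
Offset 7: leading byte 0xE2 = 11100010 → 3-byte char #3 = E2 9B A2.
Offset 10: leading byte 0xD5 = 11010101 → 2-byte char #4 = D5 9E.
Offset 12: leading byte 0xE2 = 11100010 → 3-byte char #5 = E2 99 87.
Offset 15: leading byte 0xF3 = 11110011 → 4-byte char #6 = F3 B6 A7 95.
Offset 19: leading byte 0x52 = 01010010 → 1-byte char #7 = 52.
Leading byte 0x52 = 01010010 matches 0xxxxxxx → 1-byte sequence.
Byte 1: 0x52 = 01010010, payload 1010010 (7 bits).
Concatenate: 1010010 = 0x52 (7 bits → U+0052).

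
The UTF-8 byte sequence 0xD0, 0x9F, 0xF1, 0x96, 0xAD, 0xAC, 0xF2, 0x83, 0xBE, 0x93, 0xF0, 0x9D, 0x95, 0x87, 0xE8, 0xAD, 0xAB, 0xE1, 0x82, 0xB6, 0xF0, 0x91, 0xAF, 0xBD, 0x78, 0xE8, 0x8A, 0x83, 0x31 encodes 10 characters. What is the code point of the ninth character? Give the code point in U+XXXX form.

U+8283

Offset 0: leading byte 0xD0 = 11010000 → 2-byte char #1 = D0 9F.
Offset 2: leading byte 0xF1 = 11110001 → 4-byte char #2 = F1 96 AD AC.
Offset 6: leading byte 0xF2 = 11110010 → 4-byte char #3 = F2 83 BE 93.
Offset 10: leading byte 0xF0 = 11110000 → 4-byte char #4 = F0 9D 95 87.
Offset 14: leading byte 0xE8 = 11101000 → 3-byte char #5 = E8 AD AB.
Offset 17: leading byte 0xE1 = 11100001 → 3-byte char #6 = E1 82 B6.
Offset 20: leading byte 0xF0 = 11110000 → 4-byte char #7 = F0 91 AF BD.
Offset 24: leading byte 0x78 = 01111000 → 1-byte char #8 = 78.
Offset 25: leading byte 0xE8 = 11101000 → 3-byte char #9 = E8 8A 83.
Leading byte 0xE8 = 11101000 matches 1110xxxx → 3-byte sequence.
Byte 1: 0xE8 = 11101000, payload 1000 (4 bits).
Byte 2: 0x8A = 10001010 (10xxxxxx ✓), payload 001010.
Byte 3: 0x83 = 10000011 (10xxxxxx ✓), payload 000011.
Concatenate: 1000001010000011 = 0x8283 (16 bits → U+8283).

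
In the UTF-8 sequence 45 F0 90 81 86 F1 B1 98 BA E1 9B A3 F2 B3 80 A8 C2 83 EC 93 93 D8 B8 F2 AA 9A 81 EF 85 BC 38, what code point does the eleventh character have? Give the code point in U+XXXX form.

Offset 0: leading byte 0x45 = 01000101 → 1-byte char #1 = 45.
Offset 1: leading byte 0xF0 = 11110000 → 4-byte char #2 = F0 90 81 86.
Offset 5: leading byte 0xF1 = 11110001 → 4-byte char #3 = F1 B1 98 BA.
Offset 9: leading byte 0xE1 = 11100001 → 3-byte char #4 = E1 9B A3.
Offset 12: leading byte 0xF2 = 11110010 → 4-byte char #5 = F2 B3 80 A8.
Offset 16: leading byte 0xC2 = 11000010 → 2-byte char #6 = C2 83.
Offset 18: leading byte 0xEC = 11101100 → 3-byte char #7 = EC 93 93.
Offset 21: leading byte 0xD8 = 11011000 → 2-byte char #8 = D8 B8.
Offset 23: leading byte 0xF2 = 11110010 → 4-byte char #9 = F2 AA 9A 81.
Offset 27: leading byte 0xEF = 11101111 → 3-byte char #10 = EF 85 BC.
Offset 30: leading byte 0x38 = 00111000 → 1-byte char #11 = 38.
Leading byte 0x38 = 00111000 matches 0xxxxxxx → 1-byte sequence.
Byte 1: 0x38 = 00111000, payload 0111000 (7 bits).
Concatenate: 0111000 = 0x38 (7 bits → U+0038).

U+0038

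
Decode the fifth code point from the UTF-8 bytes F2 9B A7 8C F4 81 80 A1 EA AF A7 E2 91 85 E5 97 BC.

Offset 0: leading byte 0xF2 = 11110010 → 4-byte char #1 = F2 9B A7 8C.
Offset 4: leading byte 0xF4 = 11110100 → 4-byte char #2 = F4 81 80 A1.
Offset 8: leading byte 0xEA = 11101010 → 3-byte char #3 = EA AF A7.
Offset 11: leading byte 0xE2 = 11100010 → 3-byte char #4 = E2 91 85.
Offset 14: leading byte 0xE5 = 11100101 → 3-byte char #5 = E5 97 BC.
Leading byte 0xE5 = 11100101 matches 1110xxxx → 3-byte sequence.
Byte 1: 0xE5 = 11100101, payload 0101 (4 bits).
Byte 2: 0x97 = 10010111 (10xxxxxx ✓), payload 010111.
Byte 3: 0xBC = 10111100 (10xxxxxx ✓), payload 111100.
Concatenate: 0101010111111100 = 0x55FC (16 bits → U+55FC).

U+55FC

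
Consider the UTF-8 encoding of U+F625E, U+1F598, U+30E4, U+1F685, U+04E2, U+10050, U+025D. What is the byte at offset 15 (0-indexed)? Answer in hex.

U+F625E → 4-byte form F3 B6 89 9E at offsets 0–3.
U+1F598 → 4-byte form F0 9F 96 98 at offsets 4–7.
U+30E4 → 3-byte form E3 83 A4 at offsets 8–10.
U+1F685 → 4-byte form F0 9F 9A 85 at offsets 11–14.
U+04E2 → 2-byte form D3 A2 at offsets 15–16.
Offset 15 falls in char 5's range; it's byte 1 of D3 A2 = 0xD3.

0xD3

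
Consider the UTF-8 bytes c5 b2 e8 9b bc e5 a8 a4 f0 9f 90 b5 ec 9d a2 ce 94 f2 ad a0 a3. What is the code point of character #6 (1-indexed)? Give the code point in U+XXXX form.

Offset 0: leading byte 0xC5 = 11000101 → 2-byte char #1 = C5 B2.
Offset 2: leading byte 0xE8 = 11101000 → 3-byte char #2 = E8 9B BC.
Offset 5: leading byte 0xE5 = 11100101 → 3-byte char #3 = E5 A8 A4.
Offset 8: leading byte 0xF0 = 11110000 → 4-byte char #4 = F0 9F 90 B5.
Offset 12: leading byte 0xEC = 11101100 → 3-byte char #5 = EC 9D A2.
Offset 15: leading byte 0xCE = 11001110 → 2-byte char #6 = CE 94.
Leading byte 0xCE = 11001110 matches 110xxxxx → 2-byte sequence.
Byte 1: 0xCE = 11001110, payload 01110 (5 bits).
Byte 2: 0x94 = 10010100 (10xxxxxx ✓), payload 010100.
Concatenate: 01110010100 = 0x394 (11 bits → U+0394).

U+0394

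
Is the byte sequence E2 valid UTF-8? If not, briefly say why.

Leading byte 0xE2 = 11100010 → 3-byte form, but only 1 byte is present.

invalid (sequence truncated)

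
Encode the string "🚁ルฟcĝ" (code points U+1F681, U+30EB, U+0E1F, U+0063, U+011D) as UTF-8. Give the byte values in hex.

U+1F681: 4-byte form → F0 9F 9A 81.
U+30EB: 3-byte form → E3 83 AB.
U+0E1F: 3-byte form → E0 B8 9F.
U+0063: 1-byte form → 63.
U+011D: 2-byte form → C4 9D.
Concatenated (13 bytes): F0 9F 9A 81 E3 83 AB E0 B8 9F 63 C4 9D.

F0 9F 9A 81 E3 83 AB E0 B8 9F 63 C4 9D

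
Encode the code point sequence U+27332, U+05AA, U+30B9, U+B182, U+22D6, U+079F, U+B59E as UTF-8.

F0 A7 8C B2 D6 AA E3 82 B9 EB 86 82 E2 8B 96 DE 9F EB 96 9E

U+27332: 4-byte form → F0 A7 8C B2.
U+05AA: 2-byte form → D6 AA.
U+30B9: 3-byte form → E3 82 B9.
U+B182: 3-byte form → EB 86 82.
U+22D6: 3-byte form → E2 8B 96.
U+079F: 2-byte form → DE 9F.
U+B59E: 3-byte form → EB 96 9E.
Concatenated (20 bytes): F0 A7 8C B2 D6 AA E3 82 B9 EB 86 82 E2 8B 96 DE 9F EB 96 9E.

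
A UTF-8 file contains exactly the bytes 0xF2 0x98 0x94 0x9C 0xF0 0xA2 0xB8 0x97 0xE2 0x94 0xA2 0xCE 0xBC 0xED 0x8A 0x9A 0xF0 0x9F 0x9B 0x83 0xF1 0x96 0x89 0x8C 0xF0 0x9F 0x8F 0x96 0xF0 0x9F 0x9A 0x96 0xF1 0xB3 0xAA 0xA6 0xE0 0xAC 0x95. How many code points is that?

Byte at offset 0: 0xF2 = 11110010 → 4-byte char (#1). Advance 4.
Byte at offset 4: 0xF0 = 11110000 → 4-byte char (#2). Advance 4.
Byte at offset 8: 0xE2 = 11100010 → 3-byte char (#3). Advance 3.
Byte at offset 11: 0xCE = 11001110 → 2-byte char (#4). Advance 2.
Byte at offset 13: 0xED = 11101101 → 3-byte char (#5). Advance 3.
Byte at offset 16: 0xF0 = 11110000 → 4-byte char (#6). Advance 4.
Byte at offset 20: 0xF1 = 11110001 → 4-byte char (#7). Advance 4.
Byte at offset 24: 0xF0 = 11110000 → 4-byte char (#8). Advance 4.
Byte at offset 28: 0xF0 = 11110000 → 4-byte char (#9). Advance 4.
Byte at offset 32: 0xF1 = 11110001 → 4-byte char (#10). Advance 4.
Byte at offset 36: 0xE0 = 11100000 → 3-byte char (#11). Advance 3.
Reached end at offset 39 after 11 code points.

11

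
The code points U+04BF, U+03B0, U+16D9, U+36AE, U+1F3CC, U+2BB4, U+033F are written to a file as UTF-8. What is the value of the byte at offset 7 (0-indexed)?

U+04BF → 2-byte form D2 BF at offsets 0–1.
U+03B0 → 2-byte form CE B0 at offsets 2–3.
U+16D9 → 3-byte form E1 9B 99 at offsets 4–6.
U+36AE → 3-byte form E3 9A AE at offsets 7–9.
Offset 7 falls in char 4's range; it's byte 1 of E3 9A AE = 0xE3.

0xE3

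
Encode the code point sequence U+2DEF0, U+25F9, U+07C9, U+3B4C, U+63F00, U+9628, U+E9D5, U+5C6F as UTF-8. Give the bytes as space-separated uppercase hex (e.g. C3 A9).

U+2DEF0: 4-byte form → F0 AD BB B0.
U+25F9: 3-byte form → E2 97 B9.
U+07C9: 2-byte form → DF 89.
U+3B4C: 3-byte form → E3 AD 8C.
U+63F00: 4-byte form → F1 A3 BC 80.
U+9628: 3-byte form → E9 98 A8.
U+E9D5: 3-byte form → EE A7 95.
U+5C6F: 3-byte form → E5 B1 AF.
Concatenated (25 bytes): F0 AD BB B0 E2 97 B9 DF 89 E3 AD 8C F1 A3 BC 80 E9 98 A8 EE A7 95 E5 B1 AF.

F0 AD BB B0 E2 97 B9 DF 89 E3 AD 8C F1 A3 BC 80 E9 98 A8 EE A7 95 E5 B1 AF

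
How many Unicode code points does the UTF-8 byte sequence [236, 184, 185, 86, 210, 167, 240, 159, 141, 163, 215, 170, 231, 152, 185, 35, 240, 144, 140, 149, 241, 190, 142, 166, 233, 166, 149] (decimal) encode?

Byte at offset 0: 0xEC = 11101100 → 3-byte char (#1). Advance 3.
Byte at offset 3: 0x56 = 01010110 → 1-byte char (#2). Advance 1.
Byte at offset 4: 0xD2 = 11010010 → 2-byte char (#3). Advance 2.
Byte at offset 6: 0xF0 = 11110000 → 4-byte char (#4). Advance 4.
Byte at offset 10: 0xD7 = 11010111 → 2-byte char (#5). Advance 2.
Byte at offset 12: 0xE7 = 11100111 → 3-byte char (#6). Advance 3.
Byte at offset 15: 0x23 = 00100011 → 1-byte char (#7). Advance 1.
Byte at offset 16: 0xF0 = 11110000 → 4-byte char (#8). Advance 4.
Byte at offset 20: 0xF1 = 11110001 → 4-byte char (#9). Advance 4.
Byte at offset 24: 0xE9 = 11101001 → 3-byte char (#10). Advance 3.
Reached end at offset 27 after 10 code points.

10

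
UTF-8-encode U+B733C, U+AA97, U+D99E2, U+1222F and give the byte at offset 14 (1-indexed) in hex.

0x88

1-indexed offset 14 is 0-indexed offset 13.
U+B733C → 4-byte form F2 B7 8C BC at offsets 0–3.
U+AA97 → 3-byte form EA AA 97 at offsets 4–6.
U+D99E2 → 4-byte form F3 99 A7 A2 at offsets 7–10.
U+1222F → 4-byte form F0 92 88 AF at offsets 11–14.
Offset 13 falls in char 4's range; it's byte 3 of F0 92 88 AF = 0x88.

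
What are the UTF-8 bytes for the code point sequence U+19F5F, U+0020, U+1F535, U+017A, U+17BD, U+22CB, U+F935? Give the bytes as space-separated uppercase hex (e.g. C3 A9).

U+19F5F: 4-byte form → F0 99 BD 9F.
U+0020: 1-byte form → 20.
U+1F535: 4-byte form → F0 9F 94 B5.
U+017A: 2-byte form → C5 BA.
U+17BD: 3-byte form → E1 9E BD.
U+22CB: 3-byte form → E2 8B 8B.
U+F935: 3-byte form → EF A4 B5.
Concatenated (20 bytes): F0 99 BD 9F 20 F0 9F 94 B5 C5 BA E1 9E BD E2 8B 8B EF A4 B5.

F0 99 BD 9F 20 F0 9F 94 B5 C5 BA E1 9E BD E2 8B 8B EF A4 B5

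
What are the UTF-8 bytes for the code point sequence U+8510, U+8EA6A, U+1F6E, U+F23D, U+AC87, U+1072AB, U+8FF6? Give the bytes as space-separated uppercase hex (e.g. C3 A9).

E8 94 90 F2 8E A9 AA E1 BD AE EF 88 BD EA B2 87 F4 87 8A AB E8 BF B6

U+8510: 3-byte form → E8 94 90.
U+8EA6A: 4-byte form → F2 8E A9 AA.
U+1F6E: 3-byte form → E1 BD AE.
U+F23D: 3-byte form → EF 88 BD.
U+AC87: 3-byte form → EA B2 87.
U+1072AB: 4-byte form → F4 87 8A AB.
U+8FF6: 3-byte form → E8 BF B6.
Concatenated (23 bytes): E8 94 90 F2 8E A9 AA E1 BD AE EF 88 BD EA B2 87 F4 87 8A AB E8 BF B6.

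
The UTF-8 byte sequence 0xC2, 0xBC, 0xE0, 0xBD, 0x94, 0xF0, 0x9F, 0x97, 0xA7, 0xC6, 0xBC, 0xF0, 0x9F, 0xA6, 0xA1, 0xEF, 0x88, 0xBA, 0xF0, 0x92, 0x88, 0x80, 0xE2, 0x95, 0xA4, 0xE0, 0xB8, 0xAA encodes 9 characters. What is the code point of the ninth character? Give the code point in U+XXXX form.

U+0E2A

Offset 0: leading byte 0xC2 = 11000010 → 2-byte char #1 = C2 BC.
Offset 2: leading byte 0xE0 = 11100000 → 3-byte char #2 = E0 BD 94.
Offset 5: leading byte 0xF0 = 11110000 → 4-byte char #3 = F0 9F 97 A7.
Offset 9: leading byte 0xC6 = 11000110 → 2-byte char #4 = C6 BC.
Offset 11: leading byte 0xF0 = 11110000 → 4-byte char #5 = F0 9F A6 A1.
Offset 15: leading byte 0xEF = 11101111 → 3-byte char #6 = EF 88 BA.
Offset 18: leading byte 0xF0 = 11110000 → 4-byte char #7 = F0 92 88 80.
Offset 22: leading byte 0xE2 = 11100010 → 3-byte char #8 = E2 95 A4.
Offset 25: leading byte 0xE0 = 11100000 → 3-byte char #9 = E0 B8 AA.
Leading byte 0xE0 = 11100000 matches 1110xxxx → 3-byte sequence.
Byte 1: 0xE0 = 11100000, payload 0000 (4 bits).
Byte 2: 0xB8 = 10111000 (10xxxxxx ✓), payload 111000.
Byte 3: 0xAA = 10101010 (10xxxxxx ✓), payload 101010.
Concatenate: 0000111000101010 = 0xE2A (16 bits → U+0E2A).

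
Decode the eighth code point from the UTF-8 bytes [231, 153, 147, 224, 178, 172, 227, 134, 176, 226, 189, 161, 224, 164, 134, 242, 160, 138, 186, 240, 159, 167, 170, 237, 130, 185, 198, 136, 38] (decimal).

U+D0B9

Offset 0: leading byte 0xE7 = 11100111 → 3-byte char #1 = E7 99 93.
Offset 3: leading byte 0xE0 = 11100000 → 3-byte char #2 = E0 B2 AC.
Offset 6: leading byte 0xE3 = 11100011 → 3-byte char #3 = E3 86 B0.
Offset 9: leading byte 0xE2 = 11100010 → 3-byte char #4 = E2 BD A1.
Offset 12: leading byte 0xE0 = 11100000 → 3-byte char #5 = E0 A4 86.
Offset 15: leading byte 0xF2 = 11110010 → 4-byte char #6 = F2 A0 8A BA.
Offset 19: leading byte 0xF0 = 11110000 → 4-byte char #7 = F0 9F A7 AA.
Offset 23: leading byte 0xED = 11101101 → 3-byte char #8 = ED 82 B9.
Leading byte 0xED = 11101101 matches 1110xxxx → 3-byte sequence.
Byte 1: 0xED = 11101101, payload 1101 (4 bits).
Byte 2: 0x82 = 10000010 (10xxxxxx ✓), payload 000010.
Byte 3: 0xB9 = 10111001 (10xxxxxx ✓), payload 111001.
Concatenate: 1101000010111001 = 0xD0B9 (16 bits → U+D0B9).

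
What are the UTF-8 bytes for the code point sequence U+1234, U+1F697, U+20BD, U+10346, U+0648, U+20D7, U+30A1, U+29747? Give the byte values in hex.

E1 88 B4 F0 9F 9A 97 E2 82 BD F0 90 8D 86 D9 88 E2 83 97 E3 82 A1 F0 A9 9D 87

U+1234: 3-byte form → E1 88 B4.
U+1F697: 4-byte form → F0 9F 9A 97.
U+20BD: 3-byte form → E2 82 BD.
U+10346: 4-byte form → F0 90 8D 86.
U+0648: 2-byte form → D9 88.
U+20D7: 3-byte form → E2 83 97.
U+30A1: 3-byte form → E3 82 A1.
U+29747: 4-byte form → F0 A9 9D 87.
Concatenated (26 bytes): E1 88 B4 F0 9F 9A 97 E2 82 BD F0 90 8D 86 D9 88 E2 83 97 E3 82 A1 F0 A9 9D 87.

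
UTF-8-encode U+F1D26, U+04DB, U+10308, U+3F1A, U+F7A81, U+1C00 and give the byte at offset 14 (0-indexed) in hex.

U+F1D26 → 4-byte form F3 B1 B4 A6 at offsets 0–3.
U+04DB → 2-byte form D3 9B at offsets 4–5.
U+10308 → 4-byte form F0 90 8C 88 at offsets 6–9.
U+3F1A → 3-byte form E3 BC 9A at offsets 10–12.
U+F7A81 → 4-byte form F3 B7 AA 81 at offsets 13–16.
Offset 14 falls in char 5's range; it's byte 2 of F3 B7 AA 81 = 0xB7.

0xB7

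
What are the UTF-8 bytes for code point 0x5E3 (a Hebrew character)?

D7 A3

U+05E3 = 0x5E3 = 1507 decimal. In range U+0080–U+07FF → 2-byte form: 110xxxxx 10xxxxxx.
Binary (11 bits): 10111100011.
Split 5+6: 10111 | 100011.
Byte 1: 11010111 = 0xD7.
Byte 2: 10100011 = 0xA3.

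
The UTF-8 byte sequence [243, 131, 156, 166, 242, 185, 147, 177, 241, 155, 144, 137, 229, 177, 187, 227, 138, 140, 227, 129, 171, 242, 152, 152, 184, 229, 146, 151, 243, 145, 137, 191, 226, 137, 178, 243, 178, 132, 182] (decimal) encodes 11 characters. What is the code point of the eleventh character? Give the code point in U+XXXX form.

Offset 0: leading byte 0xF3 = 11110011 → 4-byte char #1 = F3 83 9C A6.
Offset 4: leading byte 0xF2 = 11110010 → 4-byte char #2 = F2 B9 93 B1.
Offset 8: leading byte 0xF1 = 11110001 → 4-byte char #3 = F1 9B 90 89.
Offset 12: leading byte 0xE5 = 11100101 → 3-byte char #4 = E5 B1 BB.
Offset 15: leading byte 0xE3 = 11100011 → 3-byte char #5 = E3 8A 8C.
Offset 18: leading byte 0xE3 = 11100011 → 3-byte char #6 = E3 81 AB.
Offset 21: leading byte 0xF2 = 11110010 → 4-byte char #7 = F2 98 98 B8.
Offset 25: leading byte 0xE5 = 11100101 → 3-byte char #8 = E5 92 97.
Offset 28: leading byte 0xF3 = 11110011 → 4-byte char #9 = F3 91 89 BF.
Offset 32: leading byte 0xE2 = 11100010 → 3-byte char #10 = E2 89 B2.
Offset 35: leading byte 0xF3 = 11110011 → 4-byte char #11 = F3 B2 84 B6.
Leading byte 0xF3 = 11110011 matches 11110xxx → 4-byte sequence.
Byte 1: 0xF3 = 11110011, payload 011 (3 bits).
Byte 2: 0xB2 = 10110010 (10xxxxxx ✓), payload 110010.
Byte 3: 0x84 = 10000100 (10xxxxxx ✓), payload 000100.
Byte 4: 0xB6 = 10110110 (10xxxxxx ✓), payload 110110.
Concatenate: 011110010000100110110 = 0xF2136 (21 bits → U+F2136).

U+F2136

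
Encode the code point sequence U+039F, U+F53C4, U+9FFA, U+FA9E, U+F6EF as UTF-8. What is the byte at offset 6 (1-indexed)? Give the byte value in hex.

1-indexed offset 6 is 0-indexed offset 5.
U+039F → 2-byte form CE 9F at offsets 0–1.
U+F53C4 → 4-byte form F3 B5 8F 84 at offsets 2–5.
Offset 5 falls in char 2's range; it's byte 4 of F3 B5 8F 84 = 0x84.

0x84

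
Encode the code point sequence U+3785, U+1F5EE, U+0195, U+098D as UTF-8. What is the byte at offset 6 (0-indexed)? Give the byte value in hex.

U+3785 → 3-byte form E3 9E 85 at offsets 0–2.
U+1F5EE → 4-byte form F0 9F 97 AE at offsets 3–6.
Offset 6 falls in char 2's range; it's byte 4 of F0 9F 97 AE = 0xAE.

0xAE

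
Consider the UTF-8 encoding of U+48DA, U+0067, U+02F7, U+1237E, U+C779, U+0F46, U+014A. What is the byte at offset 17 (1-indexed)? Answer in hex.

0xC5

1-indexed offset 17 is 0-indexed offset 16.
U+48DA → 3-byte form E4 A3 9A at offsets 0–2.
U+0067 → 1-byte form 67 at offsets 3–3.
U+02F7 → 2-byte form CB B7 at offsets 4–5.
U+1237E → 4-byte form F0 92 8D BE at offsets 6–9.
U+C779 → 3-byte form EC 9D B9 at offsets 10–12.
U+0F46 → 3-byte form E0 BD 86 at offsets 13–15.
U+014A → 2-byte form C5 8A at offsets 16–17.
Offset 16 falls in char 7's range; it's byte 1 of C5 8A = 0xC5.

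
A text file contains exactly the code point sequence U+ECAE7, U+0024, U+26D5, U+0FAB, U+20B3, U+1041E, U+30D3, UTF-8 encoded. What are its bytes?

U+ECAE7: 4-byte form → F3 AC AB A7.
U+0024: 1-byte form → 24.
U+26D5: 3-byte form → E2 9B 95.
U+0FAB: 3-byte form → E0 BE AB.
U+20B3: 3-byte form → E2 82 B3.
U+1041E: 4-byte form → F0 90 90 9E.
U+30D3: 3-byte form → E3 83 93.
Concatenated (21 bytes): F3 AC AB A7 24 E2 9B 95 E0 BE AB E2 82 B3 F0 90 90 9E E3 83 93.

F3 AC AB A7 24 E2 9B 95 E0 BE AB E2 82 B3 F0 90 90 9E E3 83 93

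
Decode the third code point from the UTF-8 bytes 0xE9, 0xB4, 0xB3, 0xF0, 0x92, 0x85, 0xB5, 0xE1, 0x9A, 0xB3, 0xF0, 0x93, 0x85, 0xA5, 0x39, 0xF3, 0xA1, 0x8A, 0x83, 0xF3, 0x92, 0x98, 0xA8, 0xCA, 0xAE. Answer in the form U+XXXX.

Offset 0: leading byte 0xE9 = 11101001 → 3-byte char #1 = E9 B4 B3.
Offset 3: leading byte 0xF0 = 11110000 → 4-byte char #2 = F0 92 85 B5.
Offset 7: leading byte 0xE1 = 11100001 → 3-byte char #3 = E1 9A B3.
Leading byte 0xE1 = 11100001 matches 1110xxxx → 3-byte sequence.
Byte 1: 0xE1 = 11100001, payload 0001 (4 bits).
Byte 2: 0x9A = 10011010 (10xxxxxx ✓), payload 011010.
Byte 3: 0xB3 = 10110011 (10xxxxxx ✓), payload 110011.
Concatenate: 0001011010110011 = 0x16B3 (16 bits → U+16B3).

U+16B3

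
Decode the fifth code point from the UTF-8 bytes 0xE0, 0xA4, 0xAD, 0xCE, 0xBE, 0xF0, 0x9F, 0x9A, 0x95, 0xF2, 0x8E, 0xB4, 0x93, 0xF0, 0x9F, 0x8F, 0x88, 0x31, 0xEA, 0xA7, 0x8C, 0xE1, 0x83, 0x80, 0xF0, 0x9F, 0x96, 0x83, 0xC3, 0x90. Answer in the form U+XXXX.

U+1F3C8

Offset 0: leading byte 0xE0 = 11100000 → 3-byte char #1 = E0 A4 AD.
Offset 3: leading byte 0xCE = 11001110 → 2-byte char #2 = CE BE.
Offset 5: leading byte 0xF0 = 11110000 → 4-byte char #3 = F0 9F 9A 95.
Offset 9: leading byte 0xF2 = 11110010 → 4-byte char #4 = F2 8E B4 93.
Offset 13: leading byte 0xF0 = 11110000 → 4-byte char #5 = F0 9F 8F 88.
Leading byte 0xF0 = 11110000 matches 11110xxx → 4-byte sequence.
Byte 1: 0xF0 = 11110000, payload 000 (3 bits).
Byte 2: 0x9F = 10011111 (10xxxxxx ✓), payload 011111.
Byte 3: 0x8F = 10001111 (10xxxxxx ✓), payload 001111.
Byte 4: 0x88 = 10001000 (10xxxxxx ✓), payload 001000.
Concatenate: 000011111001111001000 = 0x1F3C8 (21 bits → U+1F3C8).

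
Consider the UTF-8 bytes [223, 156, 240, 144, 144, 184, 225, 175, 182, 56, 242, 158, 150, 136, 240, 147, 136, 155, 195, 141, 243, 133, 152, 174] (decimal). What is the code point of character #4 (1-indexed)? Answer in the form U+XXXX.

U+0038

Offset 0: leading byte 0xDF = 11011111 → 2-byte char #1 = DF 9C.
Offset 2: leading byte 0xF0 = 11110000 → 4-byte char #2 = F0 90 90 B8.
Offset 6: leading byte 0xE1 = 11100001 → 3-byte char #3 = E1 AF B6.
Offset 9: leading byte 0x38 = 00111000 → 1-byte char #4 = 38.
Leading byte 0x38 = 00111000 matches 0xxxxxxx → 1-byte sequence.
Byte 1: 0x38 = 00111000, payload 0111000 (7 bits).
Concatenate: 0111000 = 0x38 (7 bits → U+0038).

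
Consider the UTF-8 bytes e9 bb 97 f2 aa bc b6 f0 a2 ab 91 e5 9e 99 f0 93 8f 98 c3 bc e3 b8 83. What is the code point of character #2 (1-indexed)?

Offset 0: leading byte 0xE9 = 11101001 → 3-byte char #1 = E9 BB 97.
Offset 3: leading byte 0xF2 = 11110010 → 4-byte char #2 = F2 AA BC B6.
Leading byte 0xF2 = 11110010 matches 11110xxx → 4-byte sequence.
Byte 1: 0xF2 = 11110010, payload 010 (3 bits).
Byte 2: 0xAA = 10101010 (10xxxxxx ✓), payload 101010.
Byte 3: 0xBC = 10111100 (10xxxxxx ✓), payload 111100.
Byte 4: 0xB6 = 10110110 (10xxxxxx ✓), payload 110110.
Concatenate: 010101010111100110110 = 0xAAF36 (21 bits → U+AAF36).

U+AAF36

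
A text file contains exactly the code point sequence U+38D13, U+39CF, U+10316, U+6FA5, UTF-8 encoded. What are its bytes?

U+38D13: 4-byte form → F0 B8 B4 93.
U+39CF: 3-byte form → E3 A7 8F.
U+10316: 4-byte form → F0 90 8C 96.
U+6FA5: 3-byte form → E6 BE A5.
Concatenated (14 bytes): F0 B8 B4 93 E3 A7 8F F0 90 8C 96 E6 BE A5.

F0 B8 B4 93 E3 A7 8F F0 90 8C 96 E6 BE A5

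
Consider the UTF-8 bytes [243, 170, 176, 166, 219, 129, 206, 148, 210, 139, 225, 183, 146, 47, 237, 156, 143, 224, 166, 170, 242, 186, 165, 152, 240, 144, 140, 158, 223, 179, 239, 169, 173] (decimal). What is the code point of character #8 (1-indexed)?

U+09AA

Offset 0: leading byte 0xF3 = 11110011 → 4-byte char #1 = F3 AA B0 A6.
Offset 4: leading byte 0xDB = 11011011 → 2-byte char #2 = DB 81.
Offset 6: leading byte 0xCE = 11001110 → 2-byte char #3 = CE 94.
Offset 8: leading byte 0xD2 = 11010010 → 2-byte char #4 = D2 8B.
Offset 10: leading byte 0xE1 = 11100001 → 3-byte char #5 = E1 B7 92.
Offset 13: leading byte 0x2F = 00101111 → 1-byte char #6 = 2F.
Offset 14: leading byte 0xED = 11101101 → 3-byte char #7 = ED 9C 8F.
Offset 17: leading byte 0xE0 = 11100000 → 3-byte char #8 = E0 A6 AA.
Leading byte 0xE0 = 11100000 matches 1110xxxx → 3-byte sequence.
Byte 1: 0xE0 = 11100000, payload 0000 (4 bits).
Byte 2: 0xA6 = 10100110 (10xxxxxx ✓), payload 100110.
Byte 3: 0xAA = 10101010 (10xxxxxx ✓), payload 101010.
Concatenate: 0000100110101010 = 0x9AA (16 bits → U+09AA).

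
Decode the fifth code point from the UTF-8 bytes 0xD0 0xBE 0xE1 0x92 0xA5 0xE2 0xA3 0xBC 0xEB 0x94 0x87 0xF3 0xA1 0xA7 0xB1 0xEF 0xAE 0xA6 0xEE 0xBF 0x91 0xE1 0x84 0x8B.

Offset 0: leading byte 0xD0 = 11010000 → 2-byte char #1 = D0 BE.
Offset 2: leading byte 0xE1 = 11100001 → 3-byte char #2 = E1 92 A5.
Offset 5: leading byte 0xE2 = 11100010 → 3-byte char #3 = E2 A3 BC.
Offset 8: leading byte 0xEB = 11101011 → 3-byte char #4 = EB 94 87.
Offset 11: leading byte 0xF3 = 11110011 → 4-byte char #5 = F3 A1 A7 B1.
Leading byte 0xF3 = 11110011 matches 11110xxx → 4-byte sequence.
Byte 1: 0xF3 = 11110011, payload 011 (3 bits).
Byte 2: 0xA1 = 10100001 (10xxxxxx ✓), payload 100001.
Byte 3: 0xA7 = 10100111 (10xxxxxx ✓), payload 100111.
Byte 4: 0xB1 = 10110001 (10xxxxxx ✓), payload 110001.
Concatenate: 011100001100111110001 = 0xE19F1 (21 bits → U+E19F1).

U+E19F1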